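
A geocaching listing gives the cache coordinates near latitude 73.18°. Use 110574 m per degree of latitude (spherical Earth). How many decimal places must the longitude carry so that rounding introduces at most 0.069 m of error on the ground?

At 73.18° one degree of longitude covers 110574 × cos 73.18° ≈ 110574 × 0.2894 ≈ 31996.4 m.
Rounding to N decimal places gives at most 0.5 × 10⁻ᴺ degrees of error, i.e. 0.5 × 10⁻ᴺ × 31996.4 m.
Need 0.5 × 31996.4 × 10⁻ᴺ ≤ 0.069 → 10⁻ᴺ ≤ 4.313e-06, so N ≥ 5.37.
N = 5 would give 0.16 m (too coarse); N = 6 gives 0.016 m ≤ 0.069 m.

6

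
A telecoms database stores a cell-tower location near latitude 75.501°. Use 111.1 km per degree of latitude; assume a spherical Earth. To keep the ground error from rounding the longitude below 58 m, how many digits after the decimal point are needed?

At 75.501° one degree of longitude covers 111100 × cos 75.501° ≈ 111100 × 0.2504 ≈ 27815.3 m.
N decimal places → at most half a unit in the last place, 0.5 × 10⁻ᴺ° = 27815.3/2 × 10⁻ᴺ m.
Setting 13907.7 × 10⁻ᴺ ≤ 58 gives 10ᴺ ≥ 239.8, i.e. N ≥ 2.38.
At 2 places the error can reach 139 m, but 3 places keeps it to 13.9 m.

3 decimal places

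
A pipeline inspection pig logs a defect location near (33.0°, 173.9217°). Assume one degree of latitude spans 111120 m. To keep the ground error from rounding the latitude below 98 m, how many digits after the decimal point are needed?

3

One degree of latitude covers 111120 m.
N decimal places → at most half a unit in the last place, 0.5 × 10⁻ᴺ° = 111120/2 × 10⁻ᴺ m.
Need 0.5 × 111120 × 10⁻ᴺ ≤ 98 → 10⁻ᴺ ≤ 1.764e-03, so N ≥ 2.75.
N = 2 would give 556 m (too coarse); N = 3 gives 55.6 m ≤ 98 m.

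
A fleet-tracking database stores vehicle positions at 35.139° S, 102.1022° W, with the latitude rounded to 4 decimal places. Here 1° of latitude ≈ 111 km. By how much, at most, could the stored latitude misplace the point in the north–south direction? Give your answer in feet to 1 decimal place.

18.2 feet

Rounding to 4 decimal places leaves the latitude within ±5e-05° of the true value.
So the N–S error is at most 5e-05 × 111000 = 5.55 m.
Converting: 5.55 m × 3.2808 ft/m ≈ 18.209 ft.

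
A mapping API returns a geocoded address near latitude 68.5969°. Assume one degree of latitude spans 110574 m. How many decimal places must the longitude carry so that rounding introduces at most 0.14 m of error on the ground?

6 decimal places

At 68.5969° one degree of longitude covers 110574 × cos 68.5969° ≈ 110574 × 0.3649 ≈ 40351.5 m.
With N decimal places the half-ulp bound is 0.5·10⁻ᴺ°, or 0.5·10⁻ᴺ × 40351.5 m on the ground.
Need 0.5 × 40351.5 × 10⁻ᴺ ≤ 0.14 → 10⁻ᴺ ≤ 6.939e-06, so N ≥ 5.16.
At 5 places the error can reach 0.202 m, but 6 places keeps it to 0.0202 m.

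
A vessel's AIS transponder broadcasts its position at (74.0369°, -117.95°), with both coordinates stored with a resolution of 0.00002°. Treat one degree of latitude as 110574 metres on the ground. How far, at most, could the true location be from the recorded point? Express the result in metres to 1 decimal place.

With a 0.00002° grid the true value lies within half a step, ±0.00002°/2 = ±1e-05°, of the stored one.
N–S: 1e-05° × 110574 m/° = 1.10574 m.
Longitude error → 1e-05 × 110574 × cos 74.0369° = 1e-05 × 110574 × 0.2750 ≈ 0.304099 m.
The two errors are perpendicular, so the maximum displacement is √(1.10574² + 0.304099²) ≈ 1.14679 m.

1.1 metres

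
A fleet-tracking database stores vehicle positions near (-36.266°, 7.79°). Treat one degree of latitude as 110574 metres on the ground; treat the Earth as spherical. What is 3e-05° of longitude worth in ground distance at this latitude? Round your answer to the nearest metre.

3 metres

At 36.266° a degree of longitude is 110574 × cos 36.266° ≈ 89153.5 m, so 3e-05° corresponds to 2.67461 m.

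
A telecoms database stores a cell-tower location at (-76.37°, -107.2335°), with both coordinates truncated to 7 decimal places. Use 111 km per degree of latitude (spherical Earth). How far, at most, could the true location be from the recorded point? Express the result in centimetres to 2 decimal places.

Truncating at 7 decimal places can drop up to a full unit in the last place, so each coordinate may be off by as much as 1e-07°.
N–S: 1e-07° × 111000 m/° = 0.0111 m.
E–W at 76.37°: 1e-07° × 111000 × cos 76.37° = 1e-07 × 111000 × 0.2357 ≈ 0.00261573 m.
Worst case both components are at the extreme and orthogonal: √(0.0111² + 0.00261573²) ≈ 0.011404 m.
That is 0.011404 m = 1.1404 cm.

1.14 centimetres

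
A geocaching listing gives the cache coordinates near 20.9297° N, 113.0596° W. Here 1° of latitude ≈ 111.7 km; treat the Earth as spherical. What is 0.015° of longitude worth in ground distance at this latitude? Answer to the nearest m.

1565 m

0.015° of longitude at 20.9297° is 0.015 × 111700 × cos 20.9297° ≈ 0.015 × 104330 = 1564.95 m.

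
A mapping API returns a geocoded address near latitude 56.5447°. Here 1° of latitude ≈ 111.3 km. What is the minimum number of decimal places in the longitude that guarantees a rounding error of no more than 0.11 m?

At 56.5447° one degree of longitude covers 111300 × cos 56.5447° ≈ 111300 × 0.5513 ≈ 61358.2 m.
Rounding to N decimal places gives at most 0.5 × 10⁻ᴺ degrees of error, i.e. 0.5 × 10⁻ᴺ × 61358.2 m.
Setting 30679.1 × 10⁻ᴺ ≤ 0.11 gives 10ᴺ ≥ 2.789e+05, i.e. N ≥ 5.45.
So 6 decimal places suffice (0.0307 m); 5 would allow up to 0.307 m.

6 decimal places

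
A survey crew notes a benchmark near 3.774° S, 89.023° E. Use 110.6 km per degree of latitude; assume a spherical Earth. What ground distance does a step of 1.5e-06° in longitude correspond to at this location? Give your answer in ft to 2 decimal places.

At 3.774° a degree of longitude is 110600 × cos 3.774° ≈ 110360 m, so 1.5e-06° corresponds to 0.16554 m.
Converting: 0.16554 m × 3.2808 ft/m ≈ 0.54311 ft.

0.54 ft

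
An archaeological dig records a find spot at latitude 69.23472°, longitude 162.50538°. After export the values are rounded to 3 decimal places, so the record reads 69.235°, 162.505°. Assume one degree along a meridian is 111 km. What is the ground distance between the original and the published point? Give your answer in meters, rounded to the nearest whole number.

The latitude changed by -0.00028° and the longitude by +0.00038°.
North–south shift: -0.00028 × 111000 = -31.08 m.
E–W at 69.235°: 0.00038° × 111000 × cos 69.235° = 0.00038 × 111000 × 0.3545 ≈ 14.9543 m.
Hypotenuse of the two orthogonal shifts: √(31.08² + 14.9543²) = 34.4906 m.

34 meters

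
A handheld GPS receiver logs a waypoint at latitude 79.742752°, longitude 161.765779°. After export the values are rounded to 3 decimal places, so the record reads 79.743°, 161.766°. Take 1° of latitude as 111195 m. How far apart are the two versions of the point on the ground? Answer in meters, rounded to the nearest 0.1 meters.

27.9 meters

Δlat = 79.742752 − 79.743 = -0.000248°; Δlon = 161.765779 − 161.766 = -0.000221°.
North–south shift: -0.000248 × 111195 = -27.5764 m.
East–west at this latitude: -0.000221° × 111195 × cos 79.743° ≈ -0.000221 × 19799.8 = -4.37576 m.
Distance: √(27.5764² + 4.37576²) ≈ 27.9214 m.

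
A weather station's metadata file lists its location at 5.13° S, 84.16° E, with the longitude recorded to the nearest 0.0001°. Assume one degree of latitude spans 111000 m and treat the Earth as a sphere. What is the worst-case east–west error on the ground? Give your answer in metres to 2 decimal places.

5.53 metres

Rounding to 4 decimal places leaves the longitude within ±5e-05° of the true value.
At latitude 5.13° a degree of longitude spans 111000 m × cos 5.13° = 111000 × 0.9960 ≈ 110555 m.
Maximum E–W displacement: 5e-05 × 110555 = 5.52777 m.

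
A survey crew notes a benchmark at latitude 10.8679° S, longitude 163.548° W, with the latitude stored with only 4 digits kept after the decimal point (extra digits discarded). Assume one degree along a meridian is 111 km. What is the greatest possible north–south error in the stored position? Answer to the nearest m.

Truncating at 4 decimal places can drop up to a full unit in the last place, so the latitude may be off by as much as 0.0001°.
Along the meridian that is 0.0001° × 111000 m/° = 11.1 m.

11 m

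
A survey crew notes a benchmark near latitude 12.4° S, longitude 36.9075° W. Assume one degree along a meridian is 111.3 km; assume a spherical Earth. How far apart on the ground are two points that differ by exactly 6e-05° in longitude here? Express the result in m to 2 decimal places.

6.52 m

At 12.4° a degree of longitude is 111300 × cos 12.4° ≈ 108704 m, so 6e-05° corresponds to 6.52222 m.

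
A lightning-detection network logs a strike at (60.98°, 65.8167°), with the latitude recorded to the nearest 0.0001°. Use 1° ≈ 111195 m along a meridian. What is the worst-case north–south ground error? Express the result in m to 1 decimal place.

5.6 m

Rounding to 4 decimal places leaves the latitude within ±5e-05° of the true value.
North–south distance: 5e-05° × 111195 m/° = 5.55975 m.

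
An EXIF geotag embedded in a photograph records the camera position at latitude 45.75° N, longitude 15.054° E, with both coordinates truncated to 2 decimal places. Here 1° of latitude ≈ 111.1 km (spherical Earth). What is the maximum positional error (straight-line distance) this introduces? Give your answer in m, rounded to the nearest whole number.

1355 m

Truncating at 2 decimal places can drop up to a full unit in the last place, so each coordinate may be off by as much as 0.01°.
N–S: 0.01° × 111100 m/° = 1111 m.
E–W at 45.75°: 0.01° × 111100 × cos 45.75° = 0.01 × 111100 × 0.6978 ≈ 775.245 m.
Worst case both components are at the extreme and orthogonal: √(1111² + 775.245²) ≈ 1354.74 m.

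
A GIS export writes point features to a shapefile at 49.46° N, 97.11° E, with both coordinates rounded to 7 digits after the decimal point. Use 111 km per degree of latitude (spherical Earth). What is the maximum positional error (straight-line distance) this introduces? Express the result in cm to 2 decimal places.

0.66 cm

Rounding to 7 decimal places leaves each coordinate within ±5e-08° of the true value.
Latitude error → 5e-08 × 111000 = 0.00555 m along the meridian.
E–W at 49.46°: 5e-08° × 111000 × cos 49.46° = 5e-08 × 111000 × 0.6500 ≈ 0.00360738 m.
Worst case both components are at the extreme and orthogonal: √(0.00555² + 0.00360738²) ≈ 0.00661934 m.
That is 0.00661934 m = 0.66193 cm.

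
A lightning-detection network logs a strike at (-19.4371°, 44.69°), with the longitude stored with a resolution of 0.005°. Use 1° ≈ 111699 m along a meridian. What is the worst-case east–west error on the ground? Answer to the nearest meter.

263 meters

With a 0.005° grid the true value lies within half a step, ±0.005°/2 = ±0.0025°, of the stored one.
At latitude 19.4371° a degree of longitude spans 111699 m × cos 19.4371° = 111699 × 0.9430 ≈ 105333 m.
East–west error: 0.0025° × 105333 m/° ≈ 263.332 m.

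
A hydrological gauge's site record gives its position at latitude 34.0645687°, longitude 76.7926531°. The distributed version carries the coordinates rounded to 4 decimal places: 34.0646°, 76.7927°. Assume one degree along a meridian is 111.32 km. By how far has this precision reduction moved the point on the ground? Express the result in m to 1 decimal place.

Δlat = 34.0645687 − 34.0646 = -0.0000313°; Δlon = 76.7926531 − 76.7927 = -0.0000469°.
N–S: -0.0000313° × 111320 m/° = -3.48432 m.
E–W at 34.0646°: -0.0000469° × 111320 × cos 34.0646° = -0.0000469 × 111320 × 0.8284 ≈ -4.32503 m.
Combined displacement = (3.48432² + 4.32503²)^½ ≈ 5.55395 m.

5.6 m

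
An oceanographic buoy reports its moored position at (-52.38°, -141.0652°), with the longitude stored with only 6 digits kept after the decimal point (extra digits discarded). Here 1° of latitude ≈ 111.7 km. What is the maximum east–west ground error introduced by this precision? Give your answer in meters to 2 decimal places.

Truncating at 6 decimal places can drop up to a full unit in the last place, so the longitude may be off by as much as 1e-06°.
Parallels shrink by cos φ, so at 52.38° a degree of longitude is 111700 × 0.6104 ≈ 68184.1 m.
East–west error: 1e-06° × 68184.1 m/° ≈ 0.0681841 m.

0.07 meters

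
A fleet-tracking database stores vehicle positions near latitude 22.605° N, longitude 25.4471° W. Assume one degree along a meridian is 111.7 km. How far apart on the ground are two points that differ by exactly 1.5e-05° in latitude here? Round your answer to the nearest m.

Along a meridian 1.5e-05° is 1.5e-05 × 111700 = 1.6755 m.

2 m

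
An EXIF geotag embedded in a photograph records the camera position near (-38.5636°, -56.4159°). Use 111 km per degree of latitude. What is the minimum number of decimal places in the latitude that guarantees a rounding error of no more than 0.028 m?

7 decimal places

One degree of latitude covers 111000 m.
With N decimal places the half-ulp bound is 0.5·10⁻ᴺ°, or 0.5·10⁻ᴺ × 111000 m on the ground.
Need 0.5 × 111000 × 10⁻ᴺ ≤ 0.028 → 10⁻ᴺ ≤ 5.045e-07, so N ≥ 6.30.
N = 6 would give 0.0555 m (too coarse); N = 7 gives 0.00555 m ≤ 0.028 m.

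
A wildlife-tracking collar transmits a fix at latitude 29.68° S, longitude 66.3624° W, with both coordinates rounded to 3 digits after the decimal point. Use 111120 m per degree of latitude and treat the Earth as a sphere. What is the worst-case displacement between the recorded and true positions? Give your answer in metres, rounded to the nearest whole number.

74 metres

Rounding to 3 decimal places leaves each coordinate within ±0.0005° of the true value.
N–S: 0.0005° × 111120 m/° = 55.56 m.
E–W at 29.68°: 0.0005° × 111120 × cos 29.68° = 0.0005 × 111120 × 0.8688 ≈ 48.2708 m.
Worst case both components are at the extreme and orthogonal: √(55.56² + 48.2708²) ≈ 73.6001 m.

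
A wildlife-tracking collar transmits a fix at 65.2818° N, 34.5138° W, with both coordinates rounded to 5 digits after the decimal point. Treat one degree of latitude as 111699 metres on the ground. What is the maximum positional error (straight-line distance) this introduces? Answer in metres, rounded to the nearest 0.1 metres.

Rounding to 5 decimal places leaves each coordinate within ±5e-06° of the true value.
Latitude error → 5e-06 × 111699 = 0.558495 m along the meridian.
Longitude error → 5e-06 × 111699 × cos 65.2818° = 5e-06 × 111699 × 0.4182 ≈ 0.233538 m.
Worst case both components are at the extreme and orthogonal: √(0.558495² + 0.233538²) ≈ 0.605357 m.

0.6 metres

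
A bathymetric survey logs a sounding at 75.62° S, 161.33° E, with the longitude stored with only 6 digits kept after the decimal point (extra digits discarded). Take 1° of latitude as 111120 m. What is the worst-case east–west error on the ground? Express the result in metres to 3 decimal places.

Truncating at 6 decimal places can drop up to a full unit in the last place, so the longitude may be off by as much as 1e-06°.
One degree of longitude at 75.62° is 111120 × cos 75.62° ≈ 111120 × 0.2484 = 27596.8 m.
East–west error: 1e-06° × 27596.8 m/° ≈ 0.0275968 m.

0.028 metres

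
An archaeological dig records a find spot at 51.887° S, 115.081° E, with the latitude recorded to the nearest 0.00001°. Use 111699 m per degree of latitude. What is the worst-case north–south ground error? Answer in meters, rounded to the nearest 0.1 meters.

0.6 meters

Rounding to 5 decimal places leaves the latitude within ±5e-06° of the true value.
So the N–S error is at most 5e-06 × 111699 = 0.558495 m.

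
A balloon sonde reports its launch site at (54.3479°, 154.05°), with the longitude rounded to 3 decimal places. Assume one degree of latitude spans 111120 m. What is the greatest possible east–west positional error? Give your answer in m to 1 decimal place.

Rounding to 3 decimal places leaves the longitude within ±0.0005° of the true value.
One degree of longitude at 54.3479° is 111120 × cos 54.3479° ≈ 111120 × 0.5829 = 64767.6 m.
East–west error: 0.0005° × 64767.6 m/° ≈ 32.3838 m.

32.4 m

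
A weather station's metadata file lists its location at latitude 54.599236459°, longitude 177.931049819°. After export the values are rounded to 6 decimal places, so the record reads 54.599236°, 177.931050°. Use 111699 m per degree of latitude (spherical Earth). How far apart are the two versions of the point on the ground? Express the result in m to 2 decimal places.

0.05 m

Δlat = 54.599236459 − 54.599236 = +0.000000459°; Δlon = 177.931049819 − 177.931050 = -0.000000181°.
North–south shift: 0.000000459 × 111699 = 0.0512698 m.
E–W at 54.5992°: -0.000000181° × 111699 × cos 54.5992° = -0.000000181 × 111699 × 0.5793 ≈ -0.0117118 m.
Hypotenuse of the two orthogonal shifts: √(0.0512698² + 0.0117118²) = 0.0525905 m.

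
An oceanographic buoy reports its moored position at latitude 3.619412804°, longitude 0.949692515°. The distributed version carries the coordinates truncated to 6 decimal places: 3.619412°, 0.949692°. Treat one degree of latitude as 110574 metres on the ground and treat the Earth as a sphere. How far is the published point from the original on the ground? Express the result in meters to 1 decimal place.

0.1 meters

The latitude changed by +0.000000804° and the longitude by +0.000000515°.
N–S: 0.000000804° × 110574 m/° = 0.0889015 m.
E–W at 3.61941°: 0.000000515° × 110574 × cos 3.61941° = 0.000000515 × 110574 × 0.9980 ≈ 0.056832 m.
Distance: √(0.0889015² + 0.056832²) ≈ 0.105515 m.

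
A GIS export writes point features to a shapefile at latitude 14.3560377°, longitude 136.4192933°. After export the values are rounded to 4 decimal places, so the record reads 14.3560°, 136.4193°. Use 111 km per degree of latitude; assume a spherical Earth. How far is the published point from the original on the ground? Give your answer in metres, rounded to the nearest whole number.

Δlat = 14.3560377 − 14.3560 = +0.0000377°; Δlon = 136.4192933 − 136.4193 = -0.0000067°.
North–south shift: 0.0000377 × 111000 = 4.1847 m.
East–west at this latitude: -0.0000067° × 111000 × cos 14.356° ≈ -0.0000067 × 107534 = -0.720477 m.
Distance: √(4.1847² + 0.720477²) ≈ 4.24627 m.

4 metres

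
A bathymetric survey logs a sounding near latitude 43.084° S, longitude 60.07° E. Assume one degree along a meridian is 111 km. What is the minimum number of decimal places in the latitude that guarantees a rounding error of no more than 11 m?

One degree of latitude covers 111000 m.
With N decimal places the half-ulp bound is 0.5·10⁻ᴺ°, or 0.5·10⁻ᴺ × 111000 m on the ground.
Need 0.5 × 111000 × 10⁻ᴺ ≤ 11 → 10⁻ᴺ ≤ 1.982e-04, so N ≥ 3.70.
At 3 places the error can reach 55.5 m, but 4 places keeps it to 5.55 m.

4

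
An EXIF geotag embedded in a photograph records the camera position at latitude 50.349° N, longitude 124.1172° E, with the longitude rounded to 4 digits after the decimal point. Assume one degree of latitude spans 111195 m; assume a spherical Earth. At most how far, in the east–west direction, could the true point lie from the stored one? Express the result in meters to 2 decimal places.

Rounding to 4 decimal places leaves the longitude within ±5e-05° of the true value.
One degree of longitude at 50.349° is 111195 × cos 50.349° ≈ 111195 × 0.6381 = 70954.6 m.
East–west error: 5e-05° × 70954.6 m/° ≈ 3.54773 m.

3.55 meters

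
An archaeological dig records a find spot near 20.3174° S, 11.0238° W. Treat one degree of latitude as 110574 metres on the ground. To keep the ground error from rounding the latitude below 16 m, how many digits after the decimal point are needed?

One degree of latitude covers 110574 m.
Rounding to N decimal places gives at most 0.5 × 10⁻ᴺ degrees of error, i.e. 0.5 × 10⁻ᴺ × 110574 m.
Need 0.5 × 110574 × 10⁻ᴺ ≤ 16 → 10⁻ᴺ ≤ 2.894e-04, so N ≥ 3.54.
N = 3 would give 55.3 m (too coarse); N = 4 gives 5.53 m ≤ 16 m.

4 decimal places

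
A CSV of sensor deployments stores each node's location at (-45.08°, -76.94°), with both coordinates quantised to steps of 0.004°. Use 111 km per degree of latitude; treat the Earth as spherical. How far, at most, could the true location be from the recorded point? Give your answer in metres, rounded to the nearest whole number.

272 metres

With a 0.004° grid the true value lies within half a step, ±0.004°/2 = ±0.002°, of the stored one.
Latitude error → 0.002 × 111000 = 222 m along the meridian.
Longitude error → 0.002 × 111000 × cos 45.08° = 0.002 × 111000 × 0.7061 ≈ 156.758 m.
Worst case both components are at the extreme and orthogonal: √(222² + 156.758²) ≈ 271.767 m.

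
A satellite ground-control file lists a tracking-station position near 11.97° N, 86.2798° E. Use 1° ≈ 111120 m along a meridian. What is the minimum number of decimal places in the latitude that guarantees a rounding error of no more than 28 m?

One degree of latitude covers 111120 m.
Rounding to N decimal places gives at most 0.5 × 10⁻ᴺ degrees of error, i.e. 0.5 × 10⁻ᴺ × 111120 m.
Setting 55560 × 10⁻ᴺ ≤ 28 gives 10ᴺ ≥ 1984, i.e. N ≥ 3.30.
So 4 decimal places suffice (5.56 m); 3 would allow up to 55.6 m.

4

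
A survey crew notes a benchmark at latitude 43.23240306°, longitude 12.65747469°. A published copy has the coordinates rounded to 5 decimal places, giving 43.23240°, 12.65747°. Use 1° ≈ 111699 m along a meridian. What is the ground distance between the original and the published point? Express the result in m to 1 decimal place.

The latitude changed by +0.00000306° and the longitude by +0.00000469°.
N–S: 0.00000306° × 111699 m/° = 0.341799 m.
East–west at this latitude: 0.00000469° × 111699 × cos 43.2324° ≈ 0.00000469 × 81381.8 = 0.381681 m.
Hypotenuse of the two orthogonal shifts: √(0.341799² + 0.381681²) = 0.512354 m.

0.5 m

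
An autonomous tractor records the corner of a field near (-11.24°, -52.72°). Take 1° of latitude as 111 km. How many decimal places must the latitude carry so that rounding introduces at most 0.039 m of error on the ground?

7

One degree of latitude covers 111000 m.
N decimal places → at most half a unit in the last place, 0.5 × 10⁻ᴺ° = 111000/2 × 10⁻ᴺ m.
Need 0.5 × 111000 × 10⁻ᴺ ≤ 0.039 → 10⁻ᴺ ≤ 7.027e-07, so N ≥ 6.15.
At 6 places the error can reach 0.0555 m, but 7 places keeps it to 0.00555 m.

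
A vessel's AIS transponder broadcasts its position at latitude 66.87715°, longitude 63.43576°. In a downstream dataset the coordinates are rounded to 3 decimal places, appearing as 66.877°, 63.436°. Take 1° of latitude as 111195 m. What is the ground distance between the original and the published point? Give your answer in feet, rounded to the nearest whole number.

65 feet

Δlat = 66.87715 − 66.877 = +0.00015°; Δlon = 63.43576 − 63.436 = -0.00024°.
N–S: 0.00015° × 111195 m/° = 16.6793 m.
E–W at 66.877°: -0.00024° × 111195 × cos 66.877° = -0.00024 × 111195 × 0.3927 ≈ -10.4801 m.
Combined displacement = (16.6793² + 10.4801²)^½ ≈ 19.6985 m.
In feet: 19.6985 m ÷ 0.3048 ≈ 64.627 ft.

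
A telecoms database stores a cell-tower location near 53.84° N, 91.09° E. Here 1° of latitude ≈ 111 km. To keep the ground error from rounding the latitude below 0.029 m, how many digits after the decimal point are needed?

7 decimal places

One degree of latitude covers 111000 m.
With N decimal places the half-ulp bound is 0.5·10⁻ᴺ°, or 0.5·10⁻ᴺ × 111000 m on the ground.
Need 0.5 × 111000 × 10⁻ᴺ ≤ 0.029 → 10⁻ᴺ ≤ 5.225e-07, so N ≥ 6.28.
N = 6 would give 0.0555 m (too coarse); N = 7 gives 0.00555 m ≤ 0.029 m.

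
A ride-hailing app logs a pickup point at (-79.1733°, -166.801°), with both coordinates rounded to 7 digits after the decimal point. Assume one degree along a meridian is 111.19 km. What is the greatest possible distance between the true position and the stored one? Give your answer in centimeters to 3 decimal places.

0.566 centimeters

Rounding to 7 decimal places leaves each coordinate within ±5e-08° of the true value.
Latitude error → 5e-08 × 111190 = 0.0055595 m along the meridian.
E–W at 79.1733°: 5e-08° × 111190 × cos 79.1733° = 5e-08 × 111190 × 0.1878 ≈ 0.00104429 m.
Worst case both components are at the extreme and orthogonal: √(0.0055595² + 0.00104429²) ≈ 0.00565673 m.
That is 0.00565673 m = 0.56567 cm.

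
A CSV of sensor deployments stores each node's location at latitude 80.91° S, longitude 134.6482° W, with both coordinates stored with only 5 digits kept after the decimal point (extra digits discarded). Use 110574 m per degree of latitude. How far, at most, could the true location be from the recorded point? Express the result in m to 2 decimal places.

Truncating at 5 decimal places can drop up to a full unit in the last place, so each coordinate may be off by as much as 1e-05°.
North–south component: 1e-05° × 110574 = 1.10574 m.
East–west component at 80.91°: 1e-05° × 110574 × cos 80.91° ≈ 1e-05 × 17469.1 ≈ 0.174691 m.
The two errors are perpendicular, so the maximum displacement is √(1.10574² + 0.174691²) ≈ 1.11945 m.

1.12 m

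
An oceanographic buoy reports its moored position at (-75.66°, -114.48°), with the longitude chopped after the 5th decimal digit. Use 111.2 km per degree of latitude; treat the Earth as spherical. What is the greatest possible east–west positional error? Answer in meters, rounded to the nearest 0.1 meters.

0.3 meters

Truncating at 5 decimal places can drop up to a full unit in the last place, so the longitude may be off by as much as 1e-05°.
At latitude 75.66° a degree of longitude spans 111200 m × cos 75.66° = 111200 × 0.2477 ≈ 27541.5 m.
East–west error: 1e-05° × 27541.5 m/° ≈ 0.275415 m.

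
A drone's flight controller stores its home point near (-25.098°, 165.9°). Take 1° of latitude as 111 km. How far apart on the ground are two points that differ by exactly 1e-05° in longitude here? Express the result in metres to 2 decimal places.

One degree of longitude here spans 111000 × cos 25.098° = 111000 × 0.9056 ≈ 100520 m; 1e-05° of that is 1.0052 m.

1.01 metres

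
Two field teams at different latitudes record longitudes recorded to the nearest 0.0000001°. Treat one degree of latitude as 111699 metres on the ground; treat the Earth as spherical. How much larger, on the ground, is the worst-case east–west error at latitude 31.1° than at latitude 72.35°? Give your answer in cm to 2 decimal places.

Rounding to 7 decimal places leaves the longitude within ±5e-08° of the true value.
At 31.1°: 5e-08° × 111699 × cos 31.1° = 5e-08 × 111699 × 0.8563 ≈ 0.0047822 m.
At 72.35°: 5e-08° × 111699 × cos 72.35° = 5e-08 × 111699 × 0.3032 ≈ 0.0016934 m.
Difference: 0.0047822 − 0.0016934 = 0.0030888 m.
That is 0.00308884 m = 0.30888 cm.

0.31 cm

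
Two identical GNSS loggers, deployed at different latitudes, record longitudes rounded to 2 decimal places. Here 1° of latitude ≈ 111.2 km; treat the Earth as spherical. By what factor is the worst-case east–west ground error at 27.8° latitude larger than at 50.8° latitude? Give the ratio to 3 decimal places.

Rounding to 2 decimal places leaves the longitude within ±0.005° of the true value.
At 27.8°: 0.005° × 111200 × cos 27.8° = 0.005 × 111200 × 0.8846 ≈ 491.83 m.
Error at 50.8° = 0.005° × 111200 × cos 50.8° ≈ 556 × 0.6320 = 351.41 m.
Ratio: 491.83 / 351.41 = cos 27.8° / cos 50.8° ≈ 1.3996.

1.400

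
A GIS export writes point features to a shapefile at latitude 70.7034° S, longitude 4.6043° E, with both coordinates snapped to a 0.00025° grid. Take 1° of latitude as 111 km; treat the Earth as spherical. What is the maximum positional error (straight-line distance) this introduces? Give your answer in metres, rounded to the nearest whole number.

With a 0.00025° grid the true value lies within half a step, ±0.00025°/2 = ±0.000125°, of the stored one.
North–south component: 0.000125° × 111000 = 13.875 m.
East–west component at 70.7034°: 0.000125° × 111000 × cos 70.7034° ≈ 0.000125 × 36680.9 ≈ 4.58511 m.
Combining orthogonally: (13.875² + 4.58511²)^½ ≈ 14.613 m.

15 metres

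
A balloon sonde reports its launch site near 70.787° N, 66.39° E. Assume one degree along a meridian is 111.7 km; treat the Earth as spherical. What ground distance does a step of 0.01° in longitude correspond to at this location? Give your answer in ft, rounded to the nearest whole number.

0.01° of longitude at 70.787° is 0.01 × 111700 × cos 70.787° ≈ 0.01 × 36758.3 = 367.583 m.
Converting: 367.583 m × 3.2808 ft/m ≈ 1206 ft.

1206 ft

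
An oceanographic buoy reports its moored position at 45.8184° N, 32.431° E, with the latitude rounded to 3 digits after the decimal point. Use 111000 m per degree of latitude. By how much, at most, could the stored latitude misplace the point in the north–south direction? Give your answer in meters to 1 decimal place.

Rounding to 3 decimal places leaves the latitude within ±0.0005° of the true value.
Along the meridian that is 0.0005° × 111000 m/° = 55.5 m.

55.5 meters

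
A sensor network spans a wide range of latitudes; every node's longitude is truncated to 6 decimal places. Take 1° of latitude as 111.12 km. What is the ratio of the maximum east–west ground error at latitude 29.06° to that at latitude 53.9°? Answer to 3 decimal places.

Truncating at 6 decimal places can drop up to a full unit in the last place, so the longitude may be off by as much as 1e-06°.
At 29.06°: 1e-06° × 111120 × cos 29.06° = 1e-06 × 111120 × 0.8741 ≈ 0.097131 m.
At 53.9°: 1e-06° × 111120 × cos 53.9° = 1e-06 × 111120 × 0.5892 ≈ 0.065471 m.
Ratio: 0.097131 / 0.065471 = cos 29.06° / cos 53.9° ≈ 1.4836.

1.484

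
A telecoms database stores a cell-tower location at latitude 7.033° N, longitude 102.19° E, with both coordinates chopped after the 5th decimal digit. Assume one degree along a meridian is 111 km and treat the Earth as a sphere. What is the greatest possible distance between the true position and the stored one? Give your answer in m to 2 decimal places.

Truncating at 5 decimal places can drop up to a full unit in the last place, so each coordinate may be off by as much as 1e-05°.
N–S: 1e-05° × 111000 m/° = 1.11 m.
E–W at 7.033°: 1e-05° × 111000 × cos 7.033° = 1e-05 × 111000 × 0.9925 ≈ 1.10165 m.
Worst case both components are at the extreme and orthogonal: √(1.11² + 1.10165²) ≈ 1.56388 m.

1.56 m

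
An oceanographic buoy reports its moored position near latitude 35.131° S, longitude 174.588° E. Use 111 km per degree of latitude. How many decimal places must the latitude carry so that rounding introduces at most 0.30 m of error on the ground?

One degree of latitude covers 111000 m.
N decimal places → at most half a unit in the last place, 0.5 × 10⁻ᴺ° = 111000/2 × 10⁻ᴺ m.
Need 0.5 × 111000 × 10⁻ᴺ ≤ 0.30 → 10⁻ᴺ ≤ 5.405e-06, so N ≥ 5.27.
N = 5 would give 0.555 m (too coarse); N = 6 gives 0.0555 m ≤ 0.30 m.

6 decimal places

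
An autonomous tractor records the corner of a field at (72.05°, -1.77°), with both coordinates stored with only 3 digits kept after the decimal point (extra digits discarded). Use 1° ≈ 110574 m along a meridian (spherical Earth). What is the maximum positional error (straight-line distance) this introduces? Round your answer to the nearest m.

Truncating at 3 decimal places can drop up to a full unit in the last place, so each coordinate may be off by as much as 0.001°.
North–south component: 0.001° × 110574 = 110.574 m.
E–W at 72.05°: 0.001° × 110574 × cos 72.05° = 0.001 × 110574 × 0.3082 ≈ 34.0775 m.
The two errors are perpendicular, so the maximum displacement is √(110.574² + 34.0775²) ≈ 115.706 m.

116 m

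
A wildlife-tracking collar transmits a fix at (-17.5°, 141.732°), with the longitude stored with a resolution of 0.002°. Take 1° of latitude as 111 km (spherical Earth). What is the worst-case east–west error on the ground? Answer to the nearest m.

106 m

With a 0.002° grid the true value lies within half a step, ±0.002°/2 = ±0.001°, of the stored one.
At latitude 17.5° a degree of longitude spans 111000 m × cos 17.5° = 111000 × 0.9537 ≈ 105863 m.
So at most 0.001° × 105863 ≈ 105.863 m east–west.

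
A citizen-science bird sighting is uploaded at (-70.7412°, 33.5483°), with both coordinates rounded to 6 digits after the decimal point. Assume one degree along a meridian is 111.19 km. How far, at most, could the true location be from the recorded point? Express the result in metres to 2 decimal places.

0.06 metres

Rounding to 6 decimal places leaves each coordinate within ±5e-07° of the true value.
N–S: 5e-07° × 111190 m/° = 0.055595 m.
Longitude error → 5e-07 × 111190 × cos 70.7412° = 5e-07 × 111190 × 0.3298 ≈ 0.0183372 m.
Combining orthogonally: (0.055595² + 0.0183372²)^½ ≈ 0.0585411 m.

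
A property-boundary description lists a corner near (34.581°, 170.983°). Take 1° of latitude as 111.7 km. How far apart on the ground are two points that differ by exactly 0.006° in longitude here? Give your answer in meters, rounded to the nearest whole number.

552 meters

At 34.581° a degree of longitude is 111700 × cos 34.581° ≈ 91965.4 m, so 0.006° corresponds to 551.792 m.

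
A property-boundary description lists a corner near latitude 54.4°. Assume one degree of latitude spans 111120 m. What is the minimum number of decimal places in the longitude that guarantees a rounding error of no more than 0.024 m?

At 54.4° one degree of longitude covers 111120 × cos 54.4° ≈ 111120 × 0.5821 ≈ 64685.5 m.
N decimal places → at most half a unit in the last place, 0.5 × 10⁻ᴺ° = 64685.5/2 × 10⁻ᴺ m.
Need 0.5 × 64685.5 × 10⁻ᴺ ≤ 0.024 → 10⁻ᴺ ≤ 7.421e-07, so N ≥ 6.13.
So 7 decimal places suffice (0.00323 m); 6 would allow up to 0.0323 m.

7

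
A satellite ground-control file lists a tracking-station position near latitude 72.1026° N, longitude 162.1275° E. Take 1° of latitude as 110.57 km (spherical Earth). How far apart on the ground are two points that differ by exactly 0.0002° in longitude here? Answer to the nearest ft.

22 ft

At 72.1026° a degree of longitude is 110570 × cos 72.1026° ≈ 33979.6 m, so 0.0002° corresponds to 6.79593 m.
Converting: 6.79593 m × 3.2808 ft/m ≈ 22.296 ft.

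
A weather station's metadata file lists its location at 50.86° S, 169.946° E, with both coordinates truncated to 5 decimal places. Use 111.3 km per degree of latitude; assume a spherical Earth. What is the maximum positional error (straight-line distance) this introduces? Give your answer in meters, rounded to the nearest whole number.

1 meters

Truncating at 5 decimal places can drop up to a full unit in the last place, so each coordinate may be off by as much as 1e-05°.
North–south component: 1e-05° × 111300 = 1.113 m.
East–west component at 50.86°: 1e-05° × 111300 × cos 50.86° ≈ 1e-05 × 70254.5 ≈ 0.702545 m.
Worst case both components are at the extreme and orthogonal: √(1.113² + 0.702545²) ≈ 1.31618 m.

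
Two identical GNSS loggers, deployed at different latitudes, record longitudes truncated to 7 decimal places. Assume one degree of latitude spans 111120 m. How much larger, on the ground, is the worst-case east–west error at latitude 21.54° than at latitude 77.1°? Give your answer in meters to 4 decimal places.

Truncating at 7 decimal places can drop up to a full unit in the last place, so the longitude may be off by as much as 1e-07°.
At 21.54°: 1e-07° × 111120 × cos 21.54° = 1e-07 × 111120 × 0.9302 ≈ 0.010336 m.
Error at 77.1° = 1e-07° × 111120 × cos 77.1° ≈ 0.011112 × 0.2233 = 0.0024808 m.
Difference: 0.010336 − 0.0024808 = 0.0078552 m.

0.0079 meters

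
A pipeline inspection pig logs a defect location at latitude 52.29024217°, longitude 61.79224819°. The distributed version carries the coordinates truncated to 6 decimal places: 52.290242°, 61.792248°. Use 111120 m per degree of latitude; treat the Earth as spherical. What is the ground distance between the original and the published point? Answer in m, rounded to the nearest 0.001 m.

The latitude changed by +0.00000017° and the longitude by +0.00000019°.
North–south shift: 0.00000017 × 111120 = 0.0188904 m.
E–W at 52.2902°: 0.00000019° × 111120 × cos 52.2902° = 0.00000019 × 111120 × 0.6117 ≈ 0.0129139 m.
Combined displacement = (0.0188904² + 0.0129139²)^½ ≈ 0.0228827 m.

0.023 m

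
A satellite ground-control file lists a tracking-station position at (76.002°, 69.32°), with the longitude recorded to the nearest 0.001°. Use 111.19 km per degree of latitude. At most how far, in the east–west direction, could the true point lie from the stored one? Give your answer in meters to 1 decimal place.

Rounding to 3 decimal places leaves the longitude within ±0.0005° of the true value.
One degree of longitude at 76.002° is 111190 × cos 76.002° ≈ 111190 × 0.2419 = 26895.5 m.
So at most 0.0005° × 26895.5 ≈ 13.4478 m east–west.

13.4 meters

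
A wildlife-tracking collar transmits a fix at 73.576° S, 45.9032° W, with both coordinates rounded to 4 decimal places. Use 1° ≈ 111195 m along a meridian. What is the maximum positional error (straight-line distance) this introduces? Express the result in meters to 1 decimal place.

5.8 meters

Rounding to 4 decimal places leaves each coordinate within ±5e-05° of the true value.
Latitude error → 5e-05 × 111195 = 5.55975 m along the meridian.
E–W at 73.576°: 5e-05° × 111195 × cos 73.576° = 5e-05 × 111195 × 0.2827 ≈ 1.57198 m.
The two errors are perpendicular, so the maximum displacement is √(5.55975² + 1.57198²) ≈ 5.77771 m.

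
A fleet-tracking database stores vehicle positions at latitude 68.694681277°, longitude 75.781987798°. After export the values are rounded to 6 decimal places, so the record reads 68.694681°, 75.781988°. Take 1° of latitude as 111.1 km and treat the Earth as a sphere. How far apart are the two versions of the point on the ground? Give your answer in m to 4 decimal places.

The latitude changed by +0.000000277° and the longitude by -0.000000202°.
N–S: 0.000000277° × 111100 m/° = 0.0307747 m.
East–west at this latitude: -0.000000202° × 111100 × cos 68.6947° ≈ -0.000000202 × 40366.8 = -0.0081541 m.
Combined displacement = (0.0307747² + 0.0081541²)^½ ≈ 0.0318366 m.

0.0318 m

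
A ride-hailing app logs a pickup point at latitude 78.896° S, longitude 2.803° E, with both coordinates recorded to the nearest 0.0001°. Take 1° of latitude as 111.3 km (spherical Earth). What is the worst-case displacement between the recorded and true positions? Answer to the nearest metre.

6 metres

Rounding to 4 decimal places leaves each coordinate within ±5e-05° of the true value.
North–south component: 5e-05° × 111300 = 5.565 m.
East–west component at 78.896°: 5e-05° × 111300 × cos 78.896° ≈ 5e-05 × 21435.3 ≈ 1.07177 m.
Worst case both components are at the extreme and orthogonal: √(5.565² + 1.07177²) ≈ 5.66727 m.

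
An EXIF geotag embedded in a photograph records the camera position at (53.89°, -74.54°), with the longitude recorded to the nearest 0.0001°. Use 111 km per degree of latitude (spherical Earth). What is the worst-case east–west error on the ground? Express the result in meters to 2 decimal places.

3.27 meters

Rounding to 4 decimal places leaves the longitude within ±5e-05° of the true value.
Parallels shrink by cos φ, so at 53.89° a degree of longitude is 111000 × 0.5893 ≈ 65416.4 m.
So at most 5e-05° × 65416.4 ≈ 3.27082 m east–west.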